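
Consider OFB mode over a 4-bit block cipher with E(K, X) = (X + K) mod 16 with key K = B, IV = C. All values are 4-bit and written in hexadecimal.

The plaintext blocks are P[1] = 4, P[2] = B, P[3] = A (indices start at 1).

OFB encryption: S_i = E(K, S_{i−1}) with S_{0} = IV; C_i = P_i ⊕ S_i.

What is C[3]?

C[1]: S = E(K, C) = 7; 4 ⊕ 7 = 3.
C[2]: S = E(K, 7) = 2; B ⊕ 2 = 9.
C[3]: S = E(K, 2) = D; A ⊕ D = 7.

C[3] = 7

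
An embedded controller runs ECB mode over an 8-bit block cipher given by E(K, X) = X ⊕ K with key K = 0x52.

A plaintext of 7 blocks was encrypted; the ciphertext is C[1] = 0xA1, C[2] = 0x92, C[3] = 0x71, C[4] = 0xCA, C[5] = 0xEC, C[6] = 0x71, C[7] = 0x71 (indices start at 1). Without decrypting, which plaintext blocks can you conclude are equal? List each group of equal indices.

ECB encrypts each block independently with the same key, so equal ciphertext blocks imply equal plaintext blocks.
C[3] = C[6] = C[7] = 0x71, so P[3] = P[6] = P[7].

P[3] = P[6] = P[7]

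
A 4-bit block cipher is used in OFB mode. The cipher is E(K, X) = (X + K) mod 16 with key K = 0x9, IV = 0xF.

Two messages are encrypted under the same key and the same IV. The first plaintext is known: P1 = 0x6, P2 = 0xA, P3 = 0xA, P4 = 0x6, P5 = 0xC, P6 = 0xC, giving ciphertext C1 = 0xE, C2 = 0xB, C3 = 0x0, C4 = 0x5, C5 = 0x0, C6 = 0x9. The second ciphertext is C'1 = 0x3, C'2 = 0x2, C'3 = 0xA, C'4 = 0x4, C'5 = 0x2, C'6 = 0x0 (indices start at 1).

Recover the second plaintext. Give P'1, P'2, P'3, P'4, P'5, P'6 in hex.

P'1 = 0xB, P'2 = 0x3, P'3 = 0x0, P'4 = 0x7, P'5 = 0xE, P'6 = 0x5

In OFB with a reused IV, both messages share the same keystream S_i, so C_i ⊕ C'_i = P_i ⊕ P'_i and thus P'_i = P_i ⊕ C_i ⊕ C'_i.
P'1: 0x6 ⊕ 0xE ⊕ 0x3 = 0xB.
P'2: 0xA ⊕ 0xB ⊕ 0x2 = 0x3.
P'3: 0xA ⊕ 0x0 ⊕ 0xA = 0x0.
P'4: 0x6 ⊕ 0x5 ⊕ 0x4 = 0x7.
P'5: 0xC ⊕ 0x0 ⊕ 0x2 = 0xE.
P'6: 0xC ⊕ 0x9 ⊕ 0x0 = 0x5.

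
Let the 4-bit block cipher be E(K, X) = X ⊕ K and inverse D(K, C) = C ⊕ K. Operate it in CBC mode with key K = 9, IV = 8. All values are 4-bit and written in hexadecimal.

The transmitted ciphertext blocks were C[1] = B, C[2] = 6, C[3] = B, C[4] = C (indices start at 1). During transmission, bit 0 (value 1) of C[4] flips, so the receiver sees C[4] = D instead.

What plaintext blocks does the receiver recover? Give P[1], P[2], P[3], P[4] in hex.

CBC decryption: P_i = D(K, C_i) ⊕ C_{i−1}, with C_{0} = IV.
Only C[4] changed, to D. In CBC, a change in C_i garbles P_i and flips the same bit in P_{i+1}. Decrypting the received ciphertext:
P[1]: D(K, B) = 2; 2 ⊕ 8 = A.
P[2]: D(K, 6) = F; F ⊕ B = 4.
P[3]: D(K, B) = 2; 2 ⊕ 6 = 4.
P[4]: D(K, D) = 4; 4 ⊕ B = F.
Blocks that differ from the original plaintext: P[4].

P[1] = A, P[2] = 4, P[3] = 4, P[4] = F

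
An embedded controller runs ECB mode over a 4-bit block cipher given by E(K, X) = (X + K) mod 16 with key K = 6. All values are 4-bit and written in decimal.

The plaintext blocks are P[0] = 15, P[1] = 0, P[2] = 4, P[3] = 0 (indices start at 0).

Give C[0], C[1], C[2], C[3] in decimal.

ECB encryption: C_i = E(K, P_i).
C[0]: E(K, 15) = 5.
C[1]: E(K, 0) = 6.
C[2]: E(K, 4) = 10.
C[3]: E(K, 0) = 6.

C[0] = 5, C[1] = 6, C[2] = 10, C[3] = 6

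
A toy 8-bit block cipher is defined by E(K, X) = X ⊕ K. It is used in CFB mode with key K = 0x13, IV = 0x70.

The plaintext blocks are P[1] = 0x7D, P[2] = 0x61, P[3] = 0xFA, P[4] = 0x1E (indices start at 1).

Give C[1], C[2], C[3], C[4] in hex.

CFB encryption: C_i = P_i ⊕ E(K, C_{i−1}), with C_{0} = IV.
C[1]: E(K, 0x70) = 0x63; 0x7D ⊕ 0x63 = 0x1E.
C[2]: E(K, 0x1E) = 0x0D; 0x61 ⊕ 0x0D = 0x6C.
C[3]: E(K, 0x6C) = 0x7F; 0xFA ⊕ 0x7F = 0x85.
C[4]: E(K, 0x85) = 0x96; 0x1E ⊕ 0x96 = 0x88.

C[1] = 0x1E, C[2] = 0x6C, C[3] = 0x85, C[4] = 0x88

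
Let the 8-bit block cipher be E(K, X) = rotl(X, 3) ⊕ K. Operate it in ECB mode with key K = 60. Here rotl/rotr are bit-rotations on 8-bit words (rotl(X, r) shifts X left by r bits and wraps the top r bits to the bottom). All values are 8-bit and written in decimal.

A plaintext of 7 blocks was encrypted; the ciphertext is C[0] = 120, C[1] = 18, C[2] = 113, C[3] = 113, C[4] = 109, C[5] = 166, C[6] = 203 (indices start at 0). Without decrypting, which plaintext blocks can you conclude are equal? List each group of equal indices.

P[2] = P[3]

ECB encrypts each block independently with the same key, so equal ciphertext blocks imply equal plaintext blocks.
C[2] = C[3] = 113, so P[2] = P[3].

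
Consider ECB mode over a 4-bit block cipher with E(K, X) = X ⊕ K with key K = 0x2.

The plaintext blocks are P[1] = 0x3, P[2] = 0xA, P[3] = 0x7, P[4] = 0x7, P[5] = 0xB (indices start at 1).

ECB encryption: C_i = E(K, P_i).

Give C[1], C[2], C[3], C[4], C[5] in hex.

C[1]: E(K, 0x3) = 0x1.
C[2]: E(K, 0xA) = 0x8.
C[3]: E(K, 0x7) = 0x5.
C[4]: E(K, 0x7) = 0x5.
C[5]: E(K, 0xB) = 0x9.

C[1] = 0x1, C[2] = 0x8, C[3] = 0x5, C[4] = 0x5, C[5] = 0x9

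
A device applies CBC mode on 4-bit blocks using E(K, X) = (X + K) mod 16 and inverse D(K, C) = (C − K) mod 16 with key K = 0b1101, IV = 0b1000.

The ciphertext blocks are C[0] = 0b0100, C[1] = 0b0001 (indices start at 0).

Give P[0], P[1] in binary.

CBC decryption: P_i = D(K, C_i) ⊕ C_{i−1}, with C_{−1} = IV.
P[0]: D(K, 0b0100) = 0b0111; 0b0111 ⊕ 0b1000 = 0b1111.
P[1]: D(K, 0b0001) = 0b0100; 0b0100 ⊕ 0b0100 = 0b0000.

P[0] = 0b1111, P[1] = 0b0000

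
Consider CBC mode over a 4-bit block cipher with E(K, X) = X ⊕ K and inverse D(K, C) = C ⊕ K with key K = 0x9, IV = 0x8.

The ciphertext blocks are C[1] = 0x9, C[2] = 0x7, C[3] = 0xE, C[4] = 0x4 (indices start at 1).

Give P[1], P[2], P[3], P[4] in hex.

CBC decryption: P_i = D(K, C_i) ⊕ C_{i−1}, with C_{0} = IV.
P[1]: D(K, 0x9) = 0x0; 0x0 ⊕ 0x8 = 0x8.
P[2]: D(K, 0x7) = 0xE; 0xE ⊕ 0x9 = 0x7.
P[3]: D(K, 0xE) = 0x7; 0x7 ⊕ 0x7 = 0x0.
P[4]: D(K, 0x4) = 0xD; 0xD ⊕ 0xE = 0x3.

P[1] = 0x8, P[2] = 0x7, P[3] = 0x0, P[4] = 0x3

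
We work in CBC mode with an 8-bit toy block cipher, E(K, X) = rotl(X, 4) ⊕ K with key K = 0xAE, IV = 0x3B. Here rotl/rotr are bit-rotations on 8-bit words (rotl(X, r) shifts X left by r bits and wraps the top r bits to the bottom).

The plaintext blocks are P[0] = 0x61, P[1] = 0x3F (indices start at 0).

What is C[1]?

CBC encryption: C_i = E(K, P_i ⊕ C_{i−1}), with C_{−1} = IV.
C[0]: P[0] ⊕ 0x3B = 0x5A; E(K, 0x5A) = 0x0B.
C[1]: P[1] ⊕ 0x0B = 0x34; E(K, 0x34) = 0xED.

C[1] = 0xED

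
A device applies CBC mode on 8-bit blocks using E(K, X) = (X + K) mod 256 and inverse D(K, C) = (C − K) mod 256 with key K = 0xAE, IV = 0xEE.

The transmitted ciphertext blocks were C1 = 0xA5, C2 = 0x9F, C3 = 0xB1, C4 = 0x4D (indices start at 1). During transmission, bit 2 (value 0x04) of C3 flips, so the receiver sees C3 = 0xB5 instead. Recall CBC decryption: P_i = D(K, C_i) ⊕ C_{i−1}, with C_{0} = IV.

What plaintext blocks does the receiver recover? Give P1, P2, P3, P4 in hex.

P1 = 0x19, P2 = 0x54, P3 = 0x98, P4 = 0x2A

Only C3 changed, to 0xB5. In CBC, a change in C_i garbles P_i and flips the same bit in P_{i+1}. Decrypting the received ciphertext:
P1: D(K, 0xA5) = 0xF7; 0xF7 ⊕ 0xEE = 0x19.
P2: D(K, 0x9F) = 0xF1; 0xF1 ⊕ 0xA5 = 0x54.
P3: D(K, 0xB5) = 0x07; 0x07 ⊕ 0x9F = 0x98.
P4: D(K, 0x4D) = 0x9F; 0x9F ⊕ 0xB5 = 0x2A.
Blocks that differ from the original plaintext: P3, P4.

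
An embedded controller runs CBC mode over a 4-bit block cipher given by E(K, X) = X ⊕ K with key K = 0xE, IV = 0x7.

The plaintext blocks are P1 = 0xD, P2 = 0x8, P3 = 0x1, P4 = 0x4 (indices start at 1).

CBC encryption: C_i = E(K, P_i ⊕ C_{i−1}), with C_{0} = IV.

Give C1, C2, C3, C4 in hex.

C1 = 0x4, C2 = 0x2, C3 = 0xD, C4 = 0x7

C1: P1 ⊕ 0x7 = 0xA; E(K, 0xA) = 0x4.
C2: P2 ⊕ 0x4 = 0xC; E(K, 0xC) = 0x2.
C3: P3 ⊕ 0x2 = 0x3; E(K, 0x3) = 0xD.
C4: P4 ⊕ 0xD = 0x9; E(K, 0x9) = 0x7.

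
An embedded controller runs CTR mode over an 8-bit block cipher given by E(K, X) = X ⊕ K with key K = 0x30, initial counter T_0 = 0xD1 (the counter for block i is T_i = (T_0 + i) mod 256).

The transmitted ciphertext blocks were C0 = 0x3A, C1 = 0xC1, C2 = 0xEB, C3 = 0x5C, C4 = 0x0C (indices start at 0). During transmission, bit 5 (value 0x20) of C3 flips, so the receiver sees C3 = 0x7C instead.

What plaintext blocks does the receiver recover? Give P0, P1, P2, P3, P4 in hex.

CTR decryption: S_i = E(K, T_i) where T_i is the counter for block i; P_i = C_i ⊕ S_i.
Only C3 changed, to 0x7C. In CTR, a change in C_i flips the same bit in P_i only; the keystream is unaffected. Decrypting the received ciphertext:
P0: T = 0xD1, S = E(K, T) = 0xE1; 0x3A ⊕ 0xE1 = 0xDB.
P1: T = 0xD2, S = E(K, T) = 0xE2; 0xC1 ⊕ 0xE2 = 0x23.
P2: T = 0xD3, S = E(K, T) = 0xE3; 0xEB ⊕ 0xE3 = 0x08.
P3: T = 0xD4, S = E(K, T) = 0xE4; 0x7C ⊕ 0xE4 = 0x98.
P4: T = 0xD5, S = E(K, T) = 0xE5; 0x0C ⊕ 0xE5 = 0xE9.
Blocks that differ from the original plaintext: P3.

P0 = 0xDB, P1 = 0x23, P2 = 0x08, P3 = 0x98, P4 = 0xE9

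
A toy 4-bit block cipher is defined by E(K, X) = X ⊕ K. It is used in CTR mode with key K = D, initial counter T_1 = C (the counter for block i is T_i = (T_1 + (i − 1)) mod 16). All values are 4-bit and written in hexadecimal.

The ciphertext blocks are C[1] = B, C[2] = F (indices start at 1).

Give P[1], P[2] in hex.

P[1] = A, P[2] = F

CTR decryption: S_i = E(K, T_i) where T_i is the counter for block i; P_i = C_i ⊕ S_i.
P[1]: T = C, S = E(K, T) = 1; B ⊕ 1 = A.
P[2]: T = D, S = E(K, T) = 0; F ⊕ 0 = F.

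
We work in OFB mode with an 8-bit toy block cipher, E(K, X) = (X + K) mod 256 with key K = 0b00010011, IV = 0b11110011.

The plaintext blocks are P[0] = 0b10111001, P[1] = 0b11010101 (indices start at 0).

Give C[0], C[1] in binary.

C[0] = 0b10111111, C[1] = 0b11001100

OFB encryption: S_i = E(K, S_{i−1}) with S_{−1} = IV; C_i = P_i ⊕ S_i.
C[0]: S = E(K, 0b11110011) = 0b00000110; 0b10111001 ⊕ 0b00000110 = 0b10111111.
C[1]: S = E(K, 0b00000110) = 0b00011001; 0b11010101 ⊕ 0b00011001 = 0b11001100.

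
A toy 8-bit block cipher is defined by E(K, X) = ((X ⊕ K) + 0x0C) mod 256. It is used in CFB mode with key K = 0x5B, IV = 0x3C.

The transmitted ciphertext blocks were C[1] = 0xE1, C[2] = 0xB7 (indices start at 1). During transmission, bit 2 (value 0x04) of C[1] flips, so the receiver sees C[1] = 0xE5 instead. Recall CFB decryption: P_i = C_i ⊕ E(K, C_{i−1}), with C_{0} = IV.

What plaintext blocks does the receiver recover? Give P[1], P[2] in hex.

Only C[1] changed, to 0xE5. In CFB, a change in C_i flips the same bit in P_i and garbles P_{i+1}. Decrypting the received ciphertext:
P[1]: E(K, 0x3C) = 0x73; 0xE5 ⊕ 0x73 = 0x96.
P[2]: E(K, 0xE5) = 0xCA; 0xB7 ⊕ 0xCA = 0x7D.
Blocks that differ from the original plaintext: P[1], P[2].

P[1] = 0x96, P[2] = 0x7D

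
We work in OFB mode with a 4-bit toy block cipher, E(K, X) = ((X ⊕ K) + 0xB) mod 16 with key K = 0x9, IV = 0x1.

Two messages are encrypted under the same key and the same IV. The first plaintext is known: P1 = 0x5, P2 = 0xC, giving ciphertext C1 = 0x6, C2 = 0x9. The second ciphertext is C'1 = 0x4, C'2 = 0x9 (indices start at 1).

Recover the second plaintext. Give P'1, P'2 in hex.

P'1 = 0x7, P'2 = 0xC

In OFB with a reused IV, both messages share the same keystream S_i, so C_i ⊕ C'_i = P_i ⊕ P'_i and thus P'_i = P_i ⊕ C_i ⊕ C'_i.
P'1: 0x5 ⊕ 0x6 ⊕ 0x4 = 0x7.
P'2: 0xC ⊕ 0x9 ⊕ 0x9 = 0xC.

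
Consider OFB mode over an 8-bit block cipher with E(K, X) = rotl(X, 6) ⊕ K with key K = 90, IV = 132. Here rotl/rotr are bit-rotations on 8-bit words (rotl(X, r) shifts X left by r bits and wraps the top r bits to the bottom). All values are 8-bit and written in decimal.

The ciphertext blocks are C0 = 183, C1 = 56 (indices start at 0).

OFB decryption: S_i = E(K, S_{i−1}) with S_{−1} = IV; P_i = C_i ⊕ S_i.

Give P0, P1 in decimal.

P0: S = E(K, 132) = 123; 183 ⊕ 123 = 204.
P1: S = E(K, 123) = 132; 56 ⊕ 132 = 188.

P0 = 204, P1 = 188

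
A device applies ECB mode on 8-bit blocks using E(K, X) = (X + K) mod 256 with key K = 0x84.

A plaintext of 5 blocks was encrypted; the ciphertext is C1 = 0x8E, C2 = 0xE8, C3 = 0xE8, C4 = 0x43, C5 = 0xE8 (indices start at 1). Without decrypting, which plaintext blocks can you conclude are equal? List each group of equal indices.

ECB encrypts each block independently with the same key, so equal ciphertext blocks imply equal plaintext blocks.
C2 = C3 = C5 = 0xE8, so P2 = P3 = P5.

P2 = P3 = P5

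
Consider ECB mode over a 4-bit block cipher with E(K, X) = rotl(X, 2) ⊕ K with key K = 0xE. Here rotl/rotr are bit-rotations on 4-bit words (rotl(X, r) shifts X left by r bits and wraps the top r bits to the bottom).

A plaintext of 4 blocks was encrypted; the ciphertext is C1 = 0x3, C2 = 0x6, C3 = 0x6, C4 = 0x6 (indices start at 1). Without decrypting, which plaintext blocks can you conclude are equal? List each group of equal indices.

ECB encrypts each block independently with the same key, so equal ciphertext blocks imply equal plaintext blocks.
C2 = C3 = C4 = 0x6, so P2 = P3 = P4.

P2 = P3 = P4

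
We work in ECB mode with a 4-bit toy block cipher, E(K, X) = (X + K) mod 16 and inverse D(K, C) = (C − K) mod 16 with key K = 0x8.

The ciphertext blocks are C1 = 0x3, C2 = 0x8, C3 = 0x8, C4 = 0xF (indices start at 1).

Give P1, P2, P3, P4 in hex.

P1 = 0xB, P2 = 0x0, P3 = 0x0, P4 = 0x7

ECB decryption: P_i = D(K, C_i).
P1: D(K, 0x3) = 0xB.
P2: D(K, 0x8) = 0x0.
P3: D(K, 0x8) = 0x0.
P4: D(K, 0xF) = 0x7.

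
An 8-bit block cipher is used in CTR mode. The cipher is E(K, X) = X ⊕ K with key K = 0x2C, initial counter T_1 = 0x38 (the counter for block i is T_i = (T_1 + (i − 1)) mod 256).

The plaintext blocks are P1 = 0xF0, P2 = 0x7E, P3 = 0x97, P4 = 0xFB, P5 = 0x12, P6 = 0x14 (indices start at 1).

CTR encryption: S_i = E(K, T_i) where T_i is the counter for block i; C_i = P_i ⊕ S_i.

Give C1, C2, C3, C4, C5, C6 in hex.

C1: T = 0x38, S = E(K, T) = 0x14; 0xF0 ⊕ 0x14 = 0xE4.
C2: T = 0x39, S = E(K, T) = 0x15; 0x7E ⊕ 0x15 = 0x6B.
C3: T = 0x3A, S = E(K, T) = 0x16; 0x97 ⊕ 0x16 = 0x81.
C4: T = 0x3B, S = E(K, T) = 0x17; 0xFB ⊕ 0x17 = 0xEC.
C5: T = 0x3C, S = E(K, T) = 0x10; 0x12 ⊕ 0x10 = 0x02.
C6: T = 0x3D, S = E(K, T) = 0x11; 0x14 ⊕ 0x11 = 0x05.

C1 = 0xE4, C2 = 0x6B, C3 = 0x81, C4 = 0xEC, C5 = 0x02, C6 = 0x05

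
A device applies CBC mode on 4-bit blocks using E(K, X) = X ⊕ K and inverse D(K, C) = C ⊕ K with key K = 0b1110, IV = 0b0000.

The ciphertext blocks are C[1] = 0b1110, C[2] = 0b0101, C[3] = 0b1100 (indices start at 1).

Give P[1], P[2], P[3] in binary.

P[1] = 0b0000, P[2] = 0b0101, P[3] = 0b0111

CBC decryption: P_i = D(K, C_i) ⊕ C_{i−1}, with C_{0} = IV.
P[1]: D(K, 0b1110) = 0b0000; 0b0000 ⊕ 0b0000 = 0b0000.
P[2]: D(K, 0b0101) = 0b1011; 0b1011 ⊕ 0b1110 = 0b0101.
P[3]: D(K, 0b1100) = 0b0010; 0b0010 ⊕ 0b0101 = 0b0111.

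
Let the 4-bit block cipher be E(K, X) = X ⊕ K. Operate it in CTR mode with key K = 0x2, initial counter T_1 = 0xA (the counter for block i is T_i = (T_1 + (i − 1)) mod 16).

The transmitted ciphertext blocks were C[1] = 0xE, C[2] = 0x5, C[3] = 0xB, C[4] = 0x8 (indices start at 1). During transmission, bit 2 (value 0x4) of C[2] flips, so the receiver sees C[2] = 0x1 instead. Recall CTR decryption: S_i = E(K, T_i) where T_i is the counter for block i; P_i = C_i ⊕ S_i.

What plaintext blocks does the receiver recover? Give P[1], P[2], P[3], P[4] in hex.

Only C[2] changed, to 0x1. In CTR, a change in C_i flips the same bit in P_i only; the keystream is unaffected. Decrypting the received ciphertext:
P[1]: T = 0xA, S = E(K, T) = 0x8; 0xE ⊕ 0x8 = 0x6.
P[2]: T = 0xB, S = E(K, T) = 0x9; 0x1 ⊕ 0x9 = 0x8.
P[3]: T = 0xC, S = E(K, T) = 0xE; 0xB ⊕ 0xE = 0x5.
P[4]: T = 0xD, S = E(K, T) = 0xF; 0x8 ⊕ 0xF = 0x7.
Blocks that differ from the original plaintext: P[2].

P[1] = 0x6, P[2] = 0x8, P[3] = 0x5, P[4] = 0x7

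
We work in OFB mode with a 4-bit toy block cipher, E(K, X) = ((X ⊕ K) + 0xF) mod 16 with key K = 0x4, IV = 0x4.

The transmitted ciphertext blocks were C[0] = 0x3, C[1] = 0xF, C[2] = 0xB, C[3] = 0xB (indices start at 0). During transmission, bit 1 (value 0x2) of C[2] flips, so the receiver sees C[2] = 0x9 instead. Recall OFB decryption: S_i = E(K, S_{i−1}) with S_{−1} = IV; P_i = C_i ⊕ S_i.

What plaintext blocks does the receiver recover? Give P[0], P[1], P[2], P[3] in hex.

Only C[2] changed, to 0x9. In OFB, a change in C_i flips the same bit in P_i only; the keystream is unaffected. Decrypting the received ciphertext:
P[0]: S = E(K, 0x4) = 0xF; 0x3 ⊕ 0xF = 0xC.
P[1]: S = E(K, 0xF) = 0xA; 0xF ⊕ 0xA = 0x5.
P[2]: S = E(K, 0xA) = 0xD; 0x9 ⊕ 0xD = 0x4.
P[3]: S = E(K, 0xD) = 0x8; 0xB ⊕ 0x8 = 0x3.
Blocks that differ from the original plaintext: P[2].

P[0] = 0xC, P[1] = 0x5, P[2] = 0x4, P[3] = 0x3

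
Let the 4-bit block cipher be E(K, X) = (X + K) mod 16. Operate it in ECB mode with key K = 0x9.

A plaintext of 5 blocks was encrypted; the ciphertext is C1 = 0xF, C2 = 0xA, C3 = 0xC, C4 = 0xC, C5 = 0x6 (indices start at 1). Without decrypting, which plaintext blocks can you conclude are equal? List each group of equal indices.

ECB encrypts each block independently with the same key, so equal ciphertext blocks imply equal plaintext blocks.
C3 = C4 = 0xC, so P3 = P4.

P3 = P4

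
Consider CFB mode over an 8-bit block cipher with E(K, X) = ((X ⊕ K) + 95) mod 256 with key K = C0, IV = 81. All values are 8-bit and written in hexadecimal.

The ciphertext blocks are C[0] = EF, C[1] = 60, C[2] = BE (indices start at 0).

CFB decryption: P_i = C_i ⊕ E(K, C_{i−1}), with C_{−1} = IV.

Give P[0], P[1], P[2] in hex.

P[0]: E(K, 81) = D6; EF ⊕ D6 = 39.
P[1]: E(K, EF) = C4; 60 ⊕ C4 = A4.
P[2]: E(K, 60) = 35; BE ⊕ 35 = 8B.

P[0] = 39, P[1] = A4, P[2] = 8B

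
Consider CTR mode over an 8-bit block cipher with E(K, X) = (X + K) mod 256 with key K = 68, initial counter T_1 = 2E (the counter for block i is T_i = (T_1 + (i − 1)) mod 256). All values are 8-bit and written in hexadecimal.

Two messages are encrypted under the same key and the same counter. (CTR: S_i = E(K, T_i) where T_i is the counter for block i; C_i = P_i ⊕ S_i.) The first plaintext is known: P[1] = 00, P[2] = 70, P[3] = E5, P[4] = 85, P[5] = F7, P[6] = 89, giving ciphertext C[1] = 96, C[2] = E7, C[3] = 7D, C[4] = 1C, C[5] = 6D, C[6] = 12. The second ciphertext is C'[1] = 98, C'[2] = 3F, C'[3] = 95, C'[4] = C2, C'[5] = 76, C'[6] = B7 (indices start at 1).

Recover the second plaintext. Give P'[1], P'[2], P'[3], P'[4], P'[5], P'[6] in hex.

P'[1] = 0E, P'[2] = A8, P'[3] = 0D, P'[4] = 5B, P'[5] = EC, P'[6] = 2C

In CTR with a reused counter, both messages share the same keystream S_i, so C_i ⊕ C'_i = P_i ⊕ P'_i and thus P'_i = P_i ⊕ C_i ⊕ C'_i.
P'[1]: 00 ⊕ 96 ⊕ 98 = 0E.
P'[2]: 70 ⊕ E7 ⊕ 3F = A8.
P'[3]: E5 ⊕ 7D ⊕ 95 = 0D.
P'[4]: 85 ⊕ 1C ⊕ C2 = 5B.
P'[5]: F7 ⊕ 6D ⊕ 76 = EC.
P'[6]: 89 ⊕ 12 ⊕ B7 = 2C.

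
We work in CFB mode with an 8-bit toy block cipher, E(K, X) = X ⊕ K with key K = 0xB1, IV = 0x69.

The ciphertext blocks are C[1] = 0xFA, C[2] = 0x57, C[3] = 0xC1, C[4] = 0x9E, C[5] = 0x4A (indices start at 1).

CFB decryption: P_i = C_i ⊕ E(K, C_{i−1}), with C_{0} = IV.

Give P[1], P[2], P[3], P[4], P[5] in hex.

P[1] = 0x22, P[2] = 0x1C, P[3] = 0x27, P[4] = 0xEE, P[5] = 0x65

P[1]: E(K, 0x69) = 0xD8; 0xFA ⊕ 0xD8 = 0x22.
P[2]: E(K, 0xFA) = 0x4B; 0x57 ⊕ 0x4B = 0x1C.
P[3]: E(K, 0x57) = 0xE6; 0xC1 ⊕ 0xE6 = 0x27.
P[4]: E(K, 0xC1) = 0x70; 0x9E ⊕ 0x70 = 0xEE.
P[5]: E(K, 0x9E) = 0x2F; 0x4A ⊕ 0x2F = 0x65.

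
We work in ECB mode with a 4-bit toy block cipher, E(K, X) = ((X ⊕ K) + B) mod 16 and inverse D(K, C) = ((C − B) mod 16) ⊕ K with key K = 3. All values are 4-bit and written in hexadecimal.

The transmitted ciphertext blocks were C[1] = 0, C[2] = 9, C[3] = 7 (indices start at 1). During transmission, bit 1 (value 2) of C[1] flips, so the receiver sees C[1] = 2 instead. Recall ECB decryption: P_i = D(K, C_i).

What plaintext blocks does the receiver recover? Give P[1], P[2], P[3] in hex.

P[1] = 4, P[2] = D, P[3] = F

Only C[1] changed, to 2. In ECB, a change in C_i affects only P_i. Decrypting the received ciphertext:
P[1]: D(K, 2) = 4.
P[2]: D(K, 9) = D.
P[3]: D(K, 7) = F.
Blocks that differ from the original plaintext: P[1].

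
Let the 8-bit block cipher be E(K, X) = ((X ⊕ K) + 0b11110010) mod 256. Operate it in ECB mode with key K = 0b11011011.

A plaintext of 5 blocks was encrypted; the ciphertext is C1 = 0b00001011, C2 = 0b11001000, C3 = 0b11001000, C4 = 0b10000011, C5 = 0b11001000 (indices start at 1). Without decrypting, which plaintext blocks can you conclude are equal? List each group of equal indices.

P2 = P3 = P5

ECB encrypts each block independently with the same key, so equal ciphertext blocks imply equal plaintext blocks.
C2 = C3 = C5 = 0b11001000, so P2 = P3 = P5.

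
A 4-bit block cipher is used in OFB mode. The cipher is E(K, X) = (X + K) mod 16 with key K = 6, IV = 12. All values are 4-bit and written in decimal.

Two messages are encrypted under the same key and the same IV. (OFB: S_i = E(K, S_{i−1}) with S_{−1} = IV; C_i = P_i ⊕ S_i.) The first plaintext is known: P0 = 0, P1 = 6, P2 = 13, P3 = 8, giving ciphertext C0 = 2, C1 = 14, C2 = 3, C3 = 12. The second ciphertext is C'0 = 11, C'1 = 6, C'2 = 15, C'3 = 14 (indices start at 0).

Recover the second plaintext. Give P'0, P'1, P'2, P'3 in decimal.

In OFB with a reused IV, both messages share the same keystream S_i, so C_i ⊕ C'_i = P_i ⊕ P'_i and thus P'_i = P_i ⊕ C_i ⊕ C'_i.
P'0: 0 ⊕ 2 ⊕ 11 = 9.
P'1: 6 ⊕ 14 ⊕ 6 = 14.
P'2: 13 ⊕ 3 ⊕ 15 = 1.
P'3: 8 ⊕ 12 ⊕ 14 = 10.

P'0 = 9, P'1 = 14, P'2 = 1, P'3 = 10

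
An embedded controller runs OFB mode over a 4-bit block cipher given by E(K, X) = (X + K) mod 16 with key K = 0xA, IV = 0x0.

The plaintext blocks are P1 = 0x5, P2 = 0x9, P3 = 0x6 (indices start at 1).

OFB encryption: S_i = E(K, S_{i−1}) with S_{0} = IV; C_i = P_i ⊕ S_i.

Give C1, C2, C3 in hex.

C1: S = E(K, 0x0) = 0xA; 0x5 ⊕ 0xA = 0xF.
C2: S = E(K, 0xA) = 0x4; 0x9 ⊕ 0x4 = 0xD.
C3: S = E(K, 0x4) = 0xE; 0x6 ⊕ 0xE = 0x8.

C1 = 0xF, C2 = 0xD, C3 = 0x8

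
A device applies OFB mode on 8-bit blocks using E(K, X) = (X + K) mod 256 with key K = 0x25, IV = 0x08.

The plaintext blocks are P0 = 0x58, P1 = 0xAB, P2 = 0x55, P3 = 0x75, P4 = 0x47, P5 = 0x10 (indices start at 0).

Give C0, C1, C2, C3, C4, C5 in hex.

OFB encryption: S_i = E(K, S_{i−1}) with S_{−1} = IV; C_i = P_i ⊕ S_i.
C0: S = E(K, 0x08) = 0x2D; 0x58 ⊕ 0x2D = 0x75.
C1: S = E(K, 0x2D) = 0x52; 0xAB ⊕ 0x52 = 0xF9.
C2: S = E(K, 0x52) = 0x77; 0x55 ⊕ 0x77 = 0x22.
C3: S = E(K, 0x77) = 0x9C; 0x75 ⊕ 0x9C = 0xE9.
C4: S = E(K, 0x9C) = 0xC1; 0x47 ⊕ 0xC1 = 0x86.
C5: S = E(K, 0xC1) = 0xE6; 0x10 ⊕ 0xE6 = 0xF6.

C0 = 0x75, C1 = 0xF9, C2 = 0x22, C3 = 0xE9, C4 = 0x86, C5 = 0xF6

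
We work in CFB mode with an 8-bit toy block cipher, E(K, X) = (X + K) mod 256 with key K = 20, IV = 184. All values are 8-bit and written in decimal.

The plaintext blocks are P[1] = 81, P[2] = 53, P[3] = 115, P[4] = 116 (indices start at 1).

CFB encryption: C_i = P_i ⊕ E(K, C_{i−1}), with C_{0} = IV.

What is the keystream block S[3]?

C[1]: E(K, 184) = 204; 81 ⊕ 204 = 157.
C[2]: E(K, 157) = 177; 53 ⊕ 177 = 132.
C[3]: E(K, 132) = 152; 115 ⊕ 152 = 235.
So S[3] = 152.

152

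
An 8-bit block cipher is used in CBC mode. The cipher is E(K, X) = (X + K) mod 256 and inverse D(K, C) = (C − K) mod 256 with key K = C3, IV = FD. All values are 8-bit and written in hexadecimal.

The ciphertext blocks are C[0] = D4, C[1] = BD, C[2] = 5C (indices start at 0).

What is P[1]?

P[1] = 2E

CBC decryption: P_i = D(K, C_i) ⊕ C_{i−1}, with C_{−1} = IV.
P[1]: D(K, BD) = FA; FA ⊕ D4 = 2E.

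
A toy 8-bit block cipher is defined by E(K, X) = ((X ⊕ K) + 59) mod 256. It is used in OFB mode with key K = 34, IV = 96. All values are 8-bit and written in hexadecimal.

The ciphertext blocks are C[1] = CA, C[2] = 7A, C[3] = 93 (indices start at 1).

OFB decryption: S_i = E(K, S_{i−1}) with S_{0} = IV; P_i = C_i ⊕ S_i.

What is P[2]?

P[2] = 52

P[1]: S = E(K, 96) = FB; CA ⊕ FB = 31.
P[2]: S = E(K, FB) = 28; 7A ⊕ 28 = 52.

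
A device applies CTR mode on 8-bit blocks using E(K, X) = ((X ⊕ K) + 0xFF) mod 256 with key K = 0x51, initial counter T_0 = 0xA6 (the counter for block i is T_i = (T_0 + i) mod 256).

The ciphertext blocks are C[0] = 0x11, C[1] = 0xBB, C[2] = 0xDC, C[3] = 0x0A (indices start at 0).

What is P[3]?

P[3] = 0xFD

CTR decryption: S_i = E(K, T_i) where T_i is the counter for block i; P_i = C_i ⊕ S_i.
P[3]: T = 0xA9, S = E(K, T) = 0xF7; 0x0A ⊕ 0xF7 = 0xFD.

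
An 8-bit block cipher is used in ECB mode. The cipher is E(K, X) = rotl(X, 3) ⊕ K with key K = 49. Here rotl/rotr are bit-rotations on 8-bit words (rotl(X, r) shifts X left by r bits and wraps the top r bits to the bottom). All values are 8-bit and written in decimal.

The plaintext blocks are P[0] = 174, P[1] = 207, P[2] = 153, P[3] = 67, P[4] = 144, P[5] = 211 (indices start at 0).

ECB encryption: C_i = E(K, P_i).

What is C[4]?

C[4]: E(K, 144) = 181.

C[4] = 181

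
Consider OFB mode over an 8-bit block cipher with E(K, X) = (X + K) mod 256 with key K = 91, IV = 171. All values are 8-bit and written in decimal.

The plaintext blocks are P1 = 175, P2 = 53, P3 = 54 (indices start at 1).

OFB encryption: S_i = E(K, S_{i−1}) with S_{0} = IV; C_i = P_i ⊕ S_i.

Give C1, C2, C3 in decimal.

C1 = 169, C2 = 84, C3 = 138

C1: S = E(K, 171) = 6; 175 ⊕ 6 = 169.
C2: S = E(K, 6) = 97; 53 ⊕ 97 = 84.
C3: S = E(K, 97) = 188; 54 ⊕ 188 = 138.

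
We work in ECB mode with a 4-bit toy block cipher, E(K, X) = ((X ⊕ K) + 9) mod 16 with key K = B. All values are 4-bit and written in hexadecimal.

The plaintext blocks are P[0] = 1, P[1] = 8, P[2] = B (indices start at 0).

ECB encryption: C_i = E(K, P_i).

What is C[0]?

C[0]: E(K, 1) = 3.

C[0] = 3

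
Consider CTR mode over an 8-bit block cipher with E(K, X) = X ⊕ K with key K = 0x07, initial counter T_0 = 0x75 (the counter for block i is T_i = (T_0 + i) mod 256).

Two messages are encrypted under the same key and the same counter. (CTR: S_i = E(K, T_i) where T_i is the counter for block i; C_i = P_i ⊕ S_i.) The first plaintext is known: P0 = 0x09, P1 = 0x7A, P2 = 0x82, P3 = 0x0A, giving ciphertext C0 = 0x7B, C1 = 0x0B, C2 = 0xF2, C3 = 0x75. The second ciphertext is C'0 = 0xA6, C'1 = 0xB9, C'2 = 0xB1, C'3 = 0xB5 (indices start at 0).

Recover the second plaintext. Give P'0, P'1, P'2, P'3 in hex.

P'0 = 0xD4, P'1 = 0xC8, P'2 = 0xC1, P'3 = 0xCA

In CTR with a reused counter, both messages share the same keystream S_i, so C_i ⊕ C'_i = P_i ⊕ P'_i and thus P'_i = P_i ⊕ C_i ⊕ C'_i.
P'0: 0x09 ⊕ 0x7B ⊕ 0xA6 = 0xD4.
P'1: 0x7A ⊕ 0x0B ⊕ 0xB9 = 0xC8.
P'2: 0x82 ⊕ 0xF2 ⊕ 0xB1 = 0xC1.
P'3: 0x0A ⊕ 0x75 ⊕ 0xB5 = 0xCA.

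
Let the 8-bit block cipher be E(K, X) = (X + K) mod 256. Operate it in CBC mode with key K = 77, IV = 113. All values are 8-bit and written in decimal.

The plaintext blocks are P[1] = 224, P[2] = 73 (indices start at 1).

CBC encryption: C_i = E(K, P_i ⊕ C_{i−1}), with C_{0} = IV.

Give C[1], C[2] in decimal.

C[1]: P[1] ⊕ 113 = 145; E(K, 145) = 222.
C[2]: P[2] ⊕ 222 = 151; E(K, 151) = 228.

C[1] = 222, C[2] = 228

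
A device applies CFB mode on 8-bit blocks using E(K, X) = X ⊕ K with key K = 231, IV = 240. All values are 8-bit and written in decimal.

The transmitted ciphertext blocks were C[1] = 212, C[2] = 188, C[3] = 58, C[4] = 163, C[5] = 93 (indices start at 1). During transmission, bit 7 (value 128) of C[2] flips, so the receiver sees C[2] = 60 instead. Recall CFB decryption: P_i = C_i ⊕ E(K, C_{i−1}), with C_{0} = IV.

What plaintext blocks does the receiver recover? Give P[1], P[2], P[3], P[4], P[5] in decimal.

P[1] = 195, P[2] = 15, P[3] = 225, P[4] = 126, P[5] = 25

Only C[2] changed, to 60. In CFB, a change in C_i flips the same bit in P_i and garbles P_{i+1}. Decrypting the received ciphertext:
P[1]: E(K, 240) = 23; 212 ⊕ 23 = 195.
P[2]: E(K, 212) = 51; 60 ⊕ 51 = 15.
P[3]: E(K, 60) = 219; 58 ⊕ 219 = 225.
P[4]: E(K, 58) = 221; 163 ⊕ 221 = 126.
P[5]: E(K, 163) = 68; 93 ⊕ 68 = 25.
Blocks that differ from the original plaintext: P[2], P[3].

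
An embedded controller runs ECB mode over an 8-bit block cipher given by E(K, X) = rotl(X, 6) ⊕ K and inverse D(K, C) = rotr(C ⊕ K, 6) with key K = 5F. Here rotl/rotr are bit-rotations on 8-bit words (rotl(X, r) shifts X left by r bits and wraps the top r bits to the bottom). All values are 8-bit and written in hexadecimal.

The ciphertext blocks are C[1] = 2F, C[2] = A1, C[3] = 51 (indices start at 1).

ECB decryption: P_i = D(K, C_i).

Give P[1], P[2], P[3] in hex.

P[1]: D(K, 2F) = C1.
P[2]: D(K, A1) = FB.
P[3]: D(K, 51) = 38.

P[1] = C1, P[2] = FB, P[3] = 38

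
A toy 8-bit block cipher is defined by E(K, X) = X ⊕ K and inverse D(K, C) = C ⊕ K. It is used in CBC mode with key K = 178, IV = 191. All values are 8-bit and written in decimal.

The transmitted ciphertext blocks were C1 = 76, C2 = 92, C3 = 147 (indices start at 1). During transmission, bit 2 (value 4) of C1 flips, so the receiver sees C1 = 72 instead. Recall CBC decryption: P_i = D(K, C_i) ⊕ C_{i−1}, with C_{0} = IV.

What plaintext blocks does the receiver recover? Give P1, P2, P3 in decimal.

P1 = 69, P2 = 166, P3 = 125

Only C1 changed, to 72. In CBC, a change in C_i garbles P_i and flips the same bit in P_{i+1}. Decrypting the received ciphertext:
P1: D(K, 72) = 250; 250 ⊕ 191 = 69.
P2: D(K, 92) = 238; 238 ⊕ 72 = 166.
P3: D(K, 147) = 33; 33 ⊕ 92 = 125.
Blocks that differ from the original plaintext: P1, P2.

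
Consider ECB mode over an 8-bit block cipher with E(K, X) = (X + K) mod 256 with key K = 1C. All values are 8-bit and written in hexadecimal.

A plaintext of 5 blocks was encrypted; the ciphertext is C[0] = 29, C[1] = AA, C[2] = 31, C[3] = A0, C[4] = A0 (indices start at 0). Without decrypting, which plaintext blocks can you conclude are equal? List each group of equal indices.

ECB encrypts each block independently with the same key, so equal ciphertext blocks imply equal plaintext blocks.
C[3] = C[4] = A0, so P[3] = P[4].

P[3] = P[4]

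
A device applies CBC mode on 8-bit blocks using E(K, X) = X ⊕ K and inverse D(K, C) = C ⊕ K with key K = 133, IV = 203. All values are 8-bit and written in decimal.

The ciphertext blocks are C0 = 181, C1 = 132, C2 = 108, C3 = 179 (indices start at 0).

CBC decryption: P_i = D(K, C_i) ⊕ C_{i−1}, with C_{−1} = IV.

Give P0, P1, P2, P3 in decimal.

P0: D(K, 181) = 48; 48 ⊕ 203 = 251.
P1: D(K, 132) = 1; 1 ⊕ 181 = 180.
P2: D(K, 108) = 233; 233 ⊕ 132 = 109.
P3: D(K, 179) = 54; 54 ⊕ 108 = 90.

P0 = 251, P1 = 180, P2 = 109, P3 = 90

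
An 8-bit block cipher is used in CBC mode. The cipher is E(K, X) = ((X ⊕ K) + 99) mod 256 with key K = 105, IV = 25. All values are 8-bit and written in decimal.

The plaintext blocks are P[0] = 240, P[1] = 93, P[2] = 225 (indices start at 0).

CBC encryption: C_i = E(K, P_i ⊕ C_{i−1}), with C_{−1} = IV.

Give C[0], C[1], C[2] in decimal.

C[0]: P[0] ⊕ 25 = 233; E(K, 233) = 227.
C[1]: P[1] ⊕ 227 = 190; E(K, 190) = 58.
C[2]: P[2] ⊕ 58 = 219; E(K, 219) = 21.

C[0] = 227, C[1] = 58, C[2] = 21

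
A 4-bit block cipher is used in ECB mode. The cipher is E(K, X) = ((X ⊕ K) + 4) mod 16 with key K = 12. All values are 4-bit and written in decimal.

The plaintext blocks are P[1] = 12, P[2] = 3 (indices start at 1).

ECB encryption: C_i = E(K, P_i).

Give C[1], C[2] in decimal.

C[1] = 4, C[2] = 3

C[1]: E(K, 12) = 4.
C[2]: E(K, 3) = 3.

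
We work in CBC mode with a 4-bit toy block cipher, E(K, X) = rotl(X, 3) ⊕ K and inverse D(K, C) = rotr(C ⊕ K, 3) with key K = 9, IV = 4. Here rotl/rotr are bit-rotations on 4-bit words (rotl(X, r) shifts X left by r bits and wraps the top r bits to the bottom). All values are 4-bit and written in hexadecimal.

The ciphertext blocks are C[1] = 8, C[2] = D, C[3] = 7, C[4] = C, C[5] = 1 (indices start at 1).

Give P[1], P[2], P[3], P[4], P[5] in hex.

CBC decryption: P_i = D(K, C_i) ⊕ C_{i−1}, with C_{0} = IV.
P[1]: D(K, 8) = 2; 2 ⊕ 4 = 6.
P[2]: D(K, D) = 8; 8 ⊕ 8 = 0.
P[3]: D(K, 7) = D; D ⊕ D = 0.
P[4]: D(K, C) = A; A ⊕ 7 = D.
P[5]: D(K, 1) = 1; 1 ⊕ C = D.

P[1] = 6, P[2] = 0, P[3] = 0, P[4] = D, P[5] = D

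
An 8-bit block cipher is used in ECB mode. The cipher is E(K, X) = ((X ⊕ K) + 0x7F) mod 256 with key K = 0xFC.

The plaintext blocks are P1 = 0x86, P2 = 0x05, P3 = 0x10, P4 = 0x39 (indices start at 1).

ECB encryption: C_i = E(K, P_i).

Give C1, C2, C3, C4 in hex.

C1: E(K, 0x86) = 0xF9.
C2: E(K, 0x05) = 0x78.
C3: E(K, 0x10) = 0x6B.
C4: E(K, 0x39) = 0x44.

C1 = 0xF9, C2 = 0x78, C3 = 0x6B, C4 = 0x44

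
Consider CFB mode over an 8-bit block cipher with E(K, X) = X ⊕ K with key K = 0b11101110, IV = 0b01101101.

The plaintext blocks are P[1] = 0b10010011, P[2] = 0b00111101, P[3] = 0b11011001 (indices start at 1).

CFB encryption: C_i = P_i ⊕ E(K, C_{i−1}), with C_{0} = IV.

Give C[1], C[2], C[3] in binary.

C[1]: E(K, 0b01101101) = 0b10000011; 0b10010011 ⊕ 0b10000011 = 0b00010000.
C[2]: E(K, 0b00010000) = 0b11111110; 0b00111101 ⊕ 0b11111110 = 0b11000011.
C[3]: E(K, 0b11000011) = 0b00101101; 0b11011001 ⊕ 0b00101101 = 0b11110100.

C[1] = 0b00010000, C[2] = 0b11000011, C[3] = 0b11110100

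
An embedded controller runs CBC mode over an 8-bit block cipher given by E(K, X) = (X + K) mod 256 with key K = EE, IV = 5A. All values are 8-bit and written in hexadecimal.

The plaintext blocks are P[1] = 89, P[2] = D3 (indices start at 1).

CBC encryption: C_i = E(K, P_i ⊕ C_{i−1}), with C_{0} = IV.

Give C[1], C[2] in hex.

C[1] = C1, C[2] = 00

C[1]: P[1] ⊕ 5A = D3; E(K, D3) = C1.
C[2]: P[2] ⊕ C1 = 12; E(K, 12) = 00.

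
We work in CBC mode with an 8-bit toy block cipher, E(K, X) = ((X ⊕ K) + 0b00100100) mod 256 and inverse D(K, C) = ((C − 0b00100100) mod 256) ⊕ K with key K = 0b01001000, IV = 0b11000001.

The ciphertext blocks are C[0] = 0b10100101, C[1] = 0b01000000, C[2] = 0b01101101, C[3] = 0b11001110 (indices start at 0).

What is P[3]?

P[3] = 0b10001111

CBC decryption: P_i = D(K, C_i) ⊕ C_{i−1}, with C_{−1} = IV.
P[3]: D(K, 0b11001110) = 0b11100010; 0b11100010 ⊕ 0b01101101 = 0b10001111.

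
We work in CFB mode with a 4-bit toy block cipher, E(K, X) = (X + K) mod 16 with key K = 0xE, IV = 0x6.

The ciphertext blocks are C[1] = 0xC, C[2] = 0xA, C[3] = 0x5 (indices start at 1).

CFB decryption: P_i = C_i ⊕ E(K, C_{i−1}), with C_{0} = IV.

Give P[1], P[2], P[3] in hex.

P[1]: E(K, 0x6) = 0x4; 0xC ⊕ 0x4 = 0x8.
P[2]: E(K, 0xC) = 0xA; 0xA ⊕ 0xA = 0x0.
P[3]: E(K, 0xA) = 0x8; 0x5 ⊕ 0x8 = 0xD.

P[1] = 0x8, P[2] = 0x0, P[3] = 0xD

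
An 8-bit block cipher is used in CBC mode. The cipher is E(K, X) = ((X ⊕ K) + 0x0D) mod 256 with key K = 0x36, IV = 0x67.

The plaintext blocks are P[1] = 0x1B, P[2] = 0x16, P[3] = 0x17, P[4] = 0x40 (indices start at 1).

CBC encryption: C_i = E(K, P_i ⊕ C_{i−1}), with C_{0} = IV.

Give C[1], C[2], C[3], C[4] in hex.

C[1] = 0x57, C[2] = 0x84, C[3] = 0xB2, C[4] = 0xD1

C[1]: P[1] ⊕ 0x67 = 0x7C; E(K, 0x7C) = 0x57.
C[2]: P[2] ⊕ 0x57 = 0x41; E(K, 0x41) = 0x84.
C[3]: P[3] ⊕ 0x84 = 0x93; E(K, 0x93) = 0xB2.
C[4]: P[4] ⊕ 0xB2 = 0xF2; E(K, 0xF2) = 0xD1.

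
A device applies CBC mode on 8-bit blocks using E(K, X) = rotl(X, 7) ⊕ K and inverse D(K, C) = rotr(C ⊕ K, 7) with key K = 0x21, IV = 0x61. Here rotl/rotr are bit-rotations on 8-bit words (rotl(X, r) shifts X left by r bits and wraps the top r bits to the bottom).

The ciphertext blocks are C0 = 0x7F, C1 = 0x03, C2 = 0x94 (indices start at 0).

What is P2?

CBC decryption: P_i = D(K, C_i) ⊕ C_{i−1}, with C_{−1} = IV.
P2: D(K, 0x94) = 0x6B; 0x6B ⊕ 0x03 = 0x68.

P2 = 0x68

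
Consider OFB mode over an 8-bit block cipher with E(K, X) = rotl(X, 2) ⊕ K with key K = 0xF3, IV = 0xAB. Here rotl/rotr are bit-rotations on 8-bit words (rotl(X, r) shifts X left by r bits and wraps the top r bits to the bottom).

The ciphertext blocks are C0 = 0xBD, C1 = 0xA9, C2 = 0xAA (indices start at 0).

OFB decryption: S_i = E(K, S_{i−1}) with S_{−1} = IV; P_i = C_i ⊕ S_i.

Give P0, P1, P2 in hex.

P0 = 0xE0, P1 = 0x2F, P2 = 0x43

P0: S = E(K, 0xAB) = 0x5D; 0xBD ⊕ 0x5D = 0xE0.
P1: S = E(K, 0x5D) = 0x86; 0xA9 ⊕ 0x86 = 0x2F.
P2: S = E(K, 0x86) = 0xE9; 0xAA ⊕ 0xE9 = 0x43.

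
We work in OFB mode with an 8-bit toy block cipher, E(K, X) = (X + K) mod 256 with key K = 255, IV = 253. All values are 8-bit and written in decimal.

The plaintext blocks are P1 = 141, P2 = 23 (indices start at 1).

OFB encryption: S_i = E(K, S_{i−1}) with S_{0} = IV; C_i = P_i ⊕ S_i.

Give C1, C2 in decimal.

C1 = 113, C2 = 236

C1: S = E(K, 253) = 252; 141 ⊕ 252 = 113.
C2: S = E(K, 252) = 251; 23 ⊕ 251 = 236.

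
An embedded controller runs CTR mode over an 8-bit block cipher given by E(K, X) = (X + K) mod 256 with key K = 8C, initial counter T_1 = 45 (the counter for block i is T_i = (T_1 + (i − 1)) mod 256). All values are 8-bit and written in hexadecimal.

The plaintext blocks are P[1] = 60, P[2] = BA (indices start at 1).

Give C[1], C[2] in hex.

CTR encryption: S_i = E(K, T_i) where T_i is the counter for block i; C_i = P_i ⊕ S_i.
C[1]: T = 45, S = E(K, T) = D1; 60 ⊕ D1 = B1.
C[2]: T = 46, S = E(K, T) = D2; BA ⊕ D2 = 68.

C[1] = B1, C[2] = 68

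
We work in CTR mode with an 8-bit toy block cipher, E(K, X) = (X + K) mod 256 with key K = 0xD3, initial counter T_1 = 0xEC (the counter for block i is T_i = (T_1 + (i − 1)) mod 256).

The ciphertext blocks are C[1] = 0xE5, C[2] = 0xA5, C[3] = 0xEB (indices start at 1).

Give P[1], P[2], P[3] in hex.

CTR decryption: S_i = E(K, T_i) where T_i is the counter for block i; P_i = C_i ⊕ S_i.
P[1]: T = 0xEC, S = E(K, T) = 0xBF; 0xE5 ⊕ 0xBF = 0x5A.
P[2]: T = 0xED, S = E(K, T) = 0xC0; 0xA5 ⊕ 0xC0 = 0x65.
P[3]: T = 0xEE, S = E(K, T) = 0xC1; 0xEB ⊕ 0xC1 = 0x2A.

P[1] = 0x5A, P[2] = 0x65, P[3] = 0x2A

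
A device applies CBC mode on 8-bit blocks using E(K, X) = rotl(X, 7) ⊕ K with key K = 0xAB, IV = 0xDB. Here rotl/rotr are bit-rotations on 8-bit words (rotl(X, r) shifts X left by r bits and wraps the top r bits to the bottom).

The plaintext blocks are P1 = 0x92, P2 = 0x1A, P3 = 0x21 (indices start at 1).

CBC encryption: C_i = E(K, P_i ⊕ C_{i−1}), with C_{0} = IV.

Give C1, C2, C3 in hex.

C1 = 0x0F, C2 = 0x21, C3 = 0xAB

C1: P1 ⊕ 0xDB = 0x49; E(K, 0x49) = 0x0F.
C2: P2 ⊕ 0x0F = 0x15; E(K, 0x15) = 0x21.
C3: P3 ⊕ 0x21 = 0x00; E(K, 0x00) = 0xAB.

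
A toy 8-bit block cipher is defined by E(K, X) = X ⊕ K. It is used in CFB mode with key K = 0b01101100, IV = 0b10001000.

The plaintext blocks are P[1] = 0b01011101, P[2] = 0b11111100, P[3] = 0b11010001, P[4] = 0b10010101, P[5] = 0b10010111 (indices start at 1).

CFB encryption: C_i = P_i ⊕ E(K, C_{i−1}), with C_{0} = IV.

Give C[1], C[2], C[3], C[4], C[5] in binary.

C[1]: E(K, 0b10001000) = 0b11100100; 0b01011101 ⊕ 0b11100100 = 0b10111001.
C[2]: E(K, 0b10111001) = 0b11010101; 0b11111100 ⊕ 0b11010101 = 0b00101001.
C[3]: E(K, 0b00101001) = 0b01000101; 0b11010001 ⊕ 0b01000101 = 0b10010100.
C[4]: E(K, 0b10010100) = 0b11111000; 0b10010101 ⊕ 0b11111000 = 0b01101101.
C[5]: E(K, 0b01101101) = 0b00000001; 0b10010111 ⊕ 0b00000001 = 0b10010110.

C[1] = 0b10111001, C[2] = 0b00101001, C[3] = 0b10010100, C[4] = 0b01101101, C[5] = 0b10010110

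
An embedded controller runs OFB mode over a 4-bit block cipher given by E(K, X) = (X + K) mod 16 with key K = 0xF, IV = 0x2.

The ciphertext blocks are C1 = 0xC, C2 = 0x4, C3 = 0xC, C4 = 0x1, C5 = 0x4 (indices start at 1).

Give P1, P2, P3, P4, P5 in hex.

OFB decryption: S_i = E(K, S_{i−1}) with S_{0} = IV; P_i = C_i ⊕ S_i.
P1: S = E(K, 0x2) = 0x1; 0xC ⊕ 0x1 = 0xD.
P2: S = E(K, 0x1) = 0x0; 0x4 ⊕ 0x0 = 0x4.
P3: S = E(K, 0x0) = 0xF; 0xC ⊕ 0xF = 0x3.
P4: S = E(K, 0xF) = 0xE; 0x1 ⊕ 0xE = 0xF.
P5: S = E(K, 0xE) = 0xD; 0x4 ⊕ 0xD = 0x9.

P1 = 0xD, P2 = 0x4, P3 = 0x3, P4 = 0xF, P5 = 0x9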